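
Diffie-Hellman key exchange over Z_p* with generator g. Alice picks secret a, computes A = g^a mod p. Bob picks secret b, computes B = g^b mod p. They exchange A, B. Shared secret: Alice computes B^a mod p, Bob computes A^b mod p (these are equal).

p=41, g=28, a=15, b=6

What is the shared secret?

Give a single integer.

A = 28^15 mod 41  (bits of 15 = 1111)
  bit 0 = 1: r = r^2 * 28 mod 41 = 1^2 * 28 = 1*28 = 28
  bit 1 = 1: r = r^2 * 28 mod 41 = 28^2 * 28 = 5*28 = 17
  bit 2 = 1: r = r^2 * 28 mod 41 = 17^2 * 28 = 2*28 = 15
  bit 3 = 1: r = r^2 * 28 mod 41 = 15^2 * 28 = 20*28 = 27
  -> A = 27
B = 28^6 mod 41  (bits of 6 = 110)
  bit 0 = 1: r = r^2 * 28 mod 41 = 1^2 * 28 = 1*28 = 28
  bit 1 = 1: r = r^2 * 28 mod 41 = 28^2 * 28 = 5*28 = 17
  bit 2 = 0: r = r^2 mod 41 = 17^2 = 2
  -> B = 2
s = B^a = 2^15 mod 41  (bits of 15 = 1111)
  bit 0 = 1: r = r^2 * 2 mod 41 = 1^2 * 2 = 1*2 = 2
  bit 1 = 1: r = r^2 * 2 mod 41 = 2^2 * 2 = 4*2 = 8
  bit 2 = 1: r = r^2 * 2 mod 41 = 8^2 * 2 = 23*2 = 5
  bit 3 = 1: r = r^2 * 2 mod 41 = 5^2 * 2 = 25*2 = 9
  -> s = B^a = 9

Answer: 9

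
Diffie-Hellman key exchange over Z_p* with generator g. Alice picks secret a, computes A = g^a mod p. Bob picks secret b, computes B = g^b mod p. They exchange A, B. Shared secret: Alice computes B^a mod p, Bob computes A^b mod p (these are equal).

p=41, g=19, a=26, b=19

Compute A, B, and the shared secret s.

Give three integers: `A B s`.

A = 19^26 mod 41  (bits of 26 = 11010)
  bit 0 = 1: r = r^2 * 19 mod 41 = 1^2 * 19 = 1*19 = 19
  bit 1 = 1: r = r^2 * 19 mod 41 = 19^2 * 19 = 33*19 = 12
  bit 2 = 0: r = r^2 mod 41 = 12^2 = 21
  bit 3 = 1: r = r^2 * 19 mod 41 = 21^2 * 19 = 31*19 = 15
  bit 4 = 0: r = r^2 mod 41 = 15^2 = 20
  -> A = 20
B = 19^19 mod 41  (bits of 19 = 10011)
  bit 0 = 1: r = r^2 * 19 mod 41 = 1^2 * 19 = 1*19 = 19
  bit 1 = 0: r = r^2 mod 41 = 19^2 = 33
  bit 2 = 0: r = r^2 mod 41 = 33^2 = 23
  bit 3 = 1: r = r^2 * 19 mod 41 = 23^2 * 19 = 37*19 = 6
  bit 4 = 1: r = r^2 * 19 mod 41 = 6^2 * 19 = 36*19 = 28
  -> B = 28
s = B^a = 28^26 mod 41  (bits of 26 = 11010)
  bit 0 = 1: r = r^2 * 28 mod 41 = 1^2 * 28 = 1*28 = 28
  bit 1 = 1: r = r^2 * 28 mod 41 = 28^2 * 28 = 5*28 = 17
  bit 2 = 0: r = r^2 mod 41 = 17^2 = 2
  bit 3 = 1: r = r^2 * 28 mod 41 = 2^2 * 28 = 4*28 = 30
  bit 4 = 0: r = r^2 mod 41 = 30^2 = 39
  -> s = B^a = 39

Answer: 20 28 39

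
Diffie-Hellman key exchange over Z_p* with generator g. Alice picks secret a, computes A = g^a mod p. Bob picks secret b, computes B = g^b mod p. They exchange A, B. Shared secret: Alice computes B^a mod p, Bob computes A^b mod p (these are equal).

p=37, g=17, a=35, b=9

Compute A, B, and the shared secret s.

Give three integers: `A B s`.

Answer: 24 6 31

Derivation:
A = 17^35 mod 37  (bits of 35 = 100011)
  bit 0 = 1: r = r^2 * 17 mod 37 = 1^2 * 17 = 1*17 = 17
  bit 1 = 0: r = r^2 mod 37 = 17^2 = 30
  bit 2 = 0: r = r^2 mod 37 = 30^2 = 12
  bit 3 = 0: r = r^2 mod 37 = 12^2 = 33
  bit 4 = 1: r = r^2 * 17 mod 37 = 33^2 * 17 = 16*17 = 13
  bit 5 = 1: r = r^2 * 17 mod 37 = 13^2 * 17 = 21*17 = 24
  -> A = 24
B = 17^9 mod 37  (bits of 9 = 1001)
  bit 0 = 1: r = r^2 * 17 mod 37 = 1^2 * 17 = 1*17 = 17
  bit 1 = 0: r = r^2 mod 37 = 17^2 = 30
  bit 2 = 0: r = r^2 mod 37 = 30^2 = 12
  bit 3 = 1: r = r^2 * 17 mod 37 = 12^2 * 17 = 33*17 = 6
  -> B = 6
s = B^a = 6^35 mod 37  (bits of 35 = 100011)
  bit 0 = 1: r = r^2 * 6 mod 37 = 1^2 * 6 = 1*6 = 6
  bit 1 = 0: r = r^2 mod 37 = 6^2 = 36
  bit 2 = 0: r = r^2 mod 37 = 36^2 = 1
  bit 3 = 0: r = r^2 mod 37 = 1^2 = 1
  bit 4 = 1: r = r^2 * 6 mod 37 = 1^2 * 6 = 1*6 = 6
  bit 5 = 1: r = r^2 * 6 mod 37 = 6^2 * 6 = 36*6 = 31
  -> s = B^a = 31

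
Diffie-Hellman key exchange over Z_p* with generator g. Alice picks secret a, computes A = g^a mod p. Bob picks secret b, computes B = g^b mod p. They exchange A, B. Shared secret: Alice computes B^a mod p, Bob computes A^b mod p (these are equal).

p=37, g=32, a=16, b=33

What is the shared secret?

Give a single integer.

Answer: 26

Derivation:
A = 32^16 mod 37  (bits of 16 = 10000)
  bit 0 = 1: r = r^2 * 32 mod 37 = 1^2 * 32 = 1*32 = 32
  bit 1 = 0: r = r^2 mod 37 = 32^2 = 25
  bit 2 = 0: r = r^2 mod 37 = 25^2 = 33
  bit 3 = 0: r = r^2 mod 37 = 33^2 = 16
  bit 4 = 0: r = r^2 mod 37 = 16^2 = 34
  -> A = 34
B = 32^33 mod 37  (bits of 33 = 100001)
  bit 0 = 1: r = r^2 * 32 mod 37 = 1^2 * 32 = 1*32 = 32
  bit 1 = 0: r = r^2 mod 37 = 32^2 = 25
  bit 2 = 0: r = r^2 mod 37 = 25^2 = 33
  bit 3 = 0: r = r^2 mod 37 = 33^2 = 16
  bit 4 = 0: r = r^2 mod 37 = 16^2 = 34
  bit 5 = 1: r = r^2 * 32 mod 37 = 34^2 * 32 = 9*32 = 29
  -> B = 29
s = B^a = 29^16 mod 37  (bits of 16 = 10000)
  bit 0 = 1: r = r^2 * 29 mod 37 = 1^2 * 29 = 1*29 = 29
  bit 1 = 0: r = r^2 mod 37 = 29^2 = 27
  bit 2 = 0: r = r^2 mod 37 = 27^2 = 26
  bit 3 = 0: r = r^2 mod 37 = 26^2 = 10
  bit 4 = 0: r = r^2 mod 37 = 10^2 = 26
  -> s = B^a = 26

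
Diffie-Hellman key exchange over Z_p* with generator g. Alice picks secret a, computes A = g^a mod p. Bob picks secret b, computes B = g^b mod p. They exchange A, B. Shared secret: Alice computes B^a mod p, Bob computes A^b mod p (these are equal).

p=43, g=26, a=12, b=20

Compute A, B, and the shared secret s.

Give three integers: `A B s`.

Answer: 21 38 41

Derivation:
A = 26^12 mod 43  (bits of 12 = 1100)
  bit 0 = 1: r = r^2 * 26 mod 43 = 1^2 * 26 = 1*26 = 26
  bit 1 = 1: r = r^2 * 26 mod 43 = 26^2 * 26 = 31*26 = 32
  bit 2 = 0: r = r^2 mod 43 = 32^2 = 35
  bit 3 = 0: r = r^2 mod 43 = 35^2 = 21
  -> A = 21
B = 26^20 mod 43  (bits of 20 = 10100)
  bit 0 = 1: r = r^2 * 26 mod 43 = 1^2 * 26 = 1*26 = 26
  bit 1 = 0: r = r^2 mod 43 = 26^2 = 31
  bit 2 = 1: r = r^2 * 26 mod 43 = 31^2 * 26 = 15*26 = 3
  bit 3 = 0: r = r^2 mod 43 = 3^2 = 9
  bit 4 = 0: r = r^2 mod 43 = 9^2 = 38
  -> B = 38
s = B^a = 38^12 mod 43  (bits of 12 = 1100)
  bit 0 = 1: r = r^2 * 38 mod 43 = 1^2 * 38 = 1*38 = 38
  bit 1 = 1: r = r^2 * 38 mod 43 = 38^2 * 38 = 25*38 = 4
  bit 2 = 0: r = r^2 mod 43 = 4^2 = 16
  bit 3 = 0: r = r^2 mod 43 = 16^2 = 41
  -> s = B^a = 41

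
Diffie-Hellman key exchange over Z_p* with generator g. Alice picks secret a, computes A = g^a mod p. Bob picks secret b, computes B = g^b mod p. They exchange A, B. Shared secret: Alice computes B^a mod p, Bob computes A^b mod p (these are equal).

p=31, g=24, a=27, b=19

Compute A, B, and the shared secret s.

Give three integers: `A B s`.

Answer: 15 17 29

Derivation:
A = 24^27 mod 31  (bits of 27 = 11011)
  bit 0 = 1: r = r^2 * 24 mod 31 = 1^2 * 24 = 1*24 = 24
  bit 1 = 1: r = r^2 * 24 mod 31 = 24^2 * 24 = 18*24 = 29
  bit 2 = 0: r = r^2 mod 31 = 29^2 = 4
  bit 3 = 1: r = r^2 * 24 mod 31 = 4^2 * 24 = 16*24 = 12
  bit 4 = 1: r = r^2 * 24 mod 31 = 12^2 * 24 = 20*24 = 15
  -> A = 15
B = 24^19 mod 31  (bits of 19 = 10011)
  bit 0 = 1: r = r^2 * 24 mod 31 = 1^2 * 24 = 1*24 = 24
  bit 1 = 0: r = r^2 mod 31 = 24^2 = 18
  bit 2 = 0: r = r^2 mod 31 = 18^2 = 14
  bit 3 = 1: r = r^2 * 24 mod 31 = 14^2 * 24 = 10*24 = 23
  bit 4 = 1: r = r^2 * 24 mod 31 = 23^2 * 24 = 2*24 = 17
  -> B = 17
s = B^a = 17^27 mod 31  (bits of 27 = 11011)
  bit 0 = 1: r = r^2 * 17 mod 31 = 1^2 * 17 = 1*17 = 17
  bit 1 = 1: r = r^2 * 17 mod 31 = 17^2 * 17 = 10*17 = 15
  bit 2 = 0: r = r^2 mod 31 = 15^2 = 8
  bit 3 = 1: r = r^2 * 17 mod 31 = 8^2 * 17 = 2*17 = 3
  bit 4 = 1: r = r^2 * 17 mod 31 = 3^2 * 17 = 9*17 = 29
  -> s = B^a = 29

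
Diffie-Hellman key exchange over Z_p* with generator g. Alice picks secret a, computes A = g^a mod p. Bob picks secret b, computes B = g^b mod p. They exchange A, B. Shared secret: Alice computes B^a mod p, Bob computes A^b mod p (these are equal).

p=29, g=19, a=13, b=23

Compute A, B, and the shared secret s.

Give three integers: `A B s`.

A = 19^13 mod 29  (bits of 13 = 1101)
  bit 0 = 1: r = r^2 * 19 mod 29 = 1^2 * 19 = 1*19 = 19
  bit 1 = 1: r = r^2 * 19 mod 29 = 19^2 * 19 = 13*19 = 15
  bit 2 = 0: r = r^2 mod 29 = 15^2 = 22
  bit 3 = 1: r = r^2 * 19 mod 29 = 22^2 * 19 = 20*19 = 3
  -> A = 3
B = 19^23 mod 29  (bits of 23 = 10111)
  bit 0 = 1: r = r^2 * 19 mod 29 = 1^2 * 19 = 1*19 = 19
  bit 1 = 0: r = r^2 mod 29 = 19^2 = 13
  bit 2 = 1: r = r^2 * 19 mod 29 = 13^2 * 19 = 24*19 = 21
  bit 3 = 1: r = r^2 * 19 mod 29 = 21^2 * 19 = 6*19 = 27
  bit 4 = 1: r = r^2 * 19 mod 29 = 27^2 * 19 = 4*19 = 18
  -> B = 18
s = B^a = 18^13 mod 29  (bits of 13 = 1101)
  bit 0 = 1: r = r^2 * 18 mod 29 = 1^2 * 18 = 1*18 = 18
  bit 1 = 1: r = r^2 * 18 mod 29 = 18^2 * 18 = 5*18 = 3
  bit 2 = 0: r = r^2 mod 29 = 3^2 = 9
  bit 3 = 1: r = r^2 * 18 mod 29 = 9^2 * 18 = 23*18 = 8
  -> s = B^a = 8

Answer: 3 18 8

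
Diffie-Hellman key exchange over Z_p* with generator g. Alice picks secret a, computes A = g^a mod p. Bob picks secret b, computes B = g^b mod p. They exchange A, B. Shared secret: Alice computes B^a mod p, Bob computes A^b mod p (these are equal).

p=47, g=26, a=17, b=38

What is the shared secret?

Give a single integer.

A = 26^17 mod 47  (bits of 17 = 10001)
  bit 0 = 1: r = r^2 * 26 mod 47 = 1^2 * 26 = 1*26 = 26
  bit 1 = 0: r = r^2 mod 47 = 26^2 = 18
  bit 2 = 0: r = r^2 mod 47 = 18^2 = 42
  bit 3 = 0: r = r^2 mod 47 = 42^2 = 25
  bit 4 = 1: r = r^2 * 26 mod 47 = 25^2 * 26 = 14*26 = 35
  -> A = 35
B = 26^38 mod 47  (bits of 38 = 100110)
  bit 0 = 1: r = r^2 * 26 mod 47 = 1^2 * 26 = 1*26 = 26
  bit 1 = 0: r = r^2 mod 47 = 26^2 = 18
  bit 2 = 0: r = r^2 mod 47 = 18^2 = 42
  bit 3 = 1: r = r^2 * 26 mod 47 = 42^2 * 26 = 25*26 = 39
  bit 4 = 1: r = r^2 * 26 mod 47 = 39^2 * 26 = 17*26 = 19
  bit 5 = 0: r = r^2 mod 47 = 19^2 = 32
  -> B = 32
s = B^a = 32^17 mod 47  (bits of 17 = 10001)
  bit 0 = 1: r = r^2 * 32 mod 47 = 1^2 * 32 = 1*32 = 32
  bit 1 = 0: r = r^2 mod 47 = 32^2 = 37
  bit 2 = 0: r = r^2 mod 47 = 37^2 = 6
  bit 3 = 0: r = r^2 mod 47 = 6^2 = 36
  bit 4 = 1: r = r^2 * 32 mod 47 = 36^2 * 32 = 27*32 = 18
  -> s = B^a = 18

Answer: 18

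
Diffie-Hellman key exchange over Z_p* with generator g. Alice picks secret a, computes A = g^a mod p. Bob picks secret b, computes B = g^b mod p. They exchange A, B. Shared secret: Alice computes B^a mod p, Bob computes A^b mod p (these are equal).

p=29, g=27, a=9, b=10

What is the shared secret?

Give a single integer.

A = 27^9 mod 29  (bits of 9 = 1001)
  bit 0 = 1: r = r^2 * 27 mod 29 = 1^2 * 27 = 1*27 = 27
  bit 1 = 0: r = r^2 mod 29 = 27^2 = 4
  bit 2 = 0: r = r^2 mod 29 = 4^2 = 16
  bit 3 = 1: r = r^2 * 27 mod 29 = 16^2 * 27 = 24*27 = 10
  -> A = 10
B = 27^10 mod 29  (bits of 10 = 1010)
  bit 0 = 1: r = r^2 * 27 mod 29 = 1^2 * 27 = 1*27 = 27
  bit 1 = 0: r = r^2 mod 29 = 27^2 = 4
  bit 2 = 1: r = r^2 * 27 mod 29 = 4^2 * 27 = 16*27 = 26
  bit 3 = 0: r = r^2 mod 29 = 26^2 = 9
  -> B = 9
s = B^a = 9^9 mod 29  (bits of 9 = 1001)
  bit 0 = 1: r = r^2 * 9 mod 29 = 1^2 * 9 = 1*9 = 9
  bit 1 = 0: r = r^2 mod 29 = 9^2 = 23
  bit 2 = 0: r = r^2 mod 29 = 23^2 = 7
  bit 3 = 1: r = r^2 * 9 mod 29 = 7^2 * 9 = 20*9 = 6
  -> s = B^a = 6

Answer: 6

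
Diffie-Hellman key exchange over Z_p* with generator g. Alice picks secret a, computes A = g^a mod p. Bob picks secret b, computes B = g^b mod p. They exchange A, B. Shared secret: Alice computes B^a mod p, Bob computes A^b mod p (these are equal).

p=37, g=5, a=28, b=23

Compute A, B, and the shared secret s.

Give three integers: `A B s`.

A = 5^28 mod 37  (bits of 28 = 11100)
  bit 0 = 1: r = r^2 * 5 mod 37 = 1^2 * 5 = 1*5 = 5
  bit 1 = 1: r = r^2 * 5 mod 37 = 5^2 * 5 = 25*5 = 14
  bit 2 = 1: r = r^2 * 5 mod 37 = 14^2 * 5 = 11*5 = 18
  bit 3 = 0: r = r^2 mod 37 = 18^2 = 28
  bit 4 = 0: r = r^2 mod 37 = 28^2 = 7
  -> A = 7
B = 5^23 mod 37  (bits of 23 = 10111)
  bit 0 = 1: r = r^2 * 5 mod 37 = 1^2 * 5 = 1*5 = 5
  bit 1 = 0: r = r^2 mod 37 = 5^2 = 25
  bit 2 = 1: r = r^2 * 5 mod 37 = 25^2 * 5 = 33*5 = 17
  bit 3 = 1: r = r^2 * 5 mod 37 = 17^2 * 5 = 30*5 = 2
  bit 4 = 1: r = r^2 * 5 mod 37 = 2^2 * 5 = 4*5 = 20
  -> B = 20
s = B^a = 20^28 mod 37  (bits of 28 = 11100)
  bit 0 = 1: r = r^2 * 20 mod 37 = 1^2 * 20 = 1*20 = 20
  bit 1 = 1: r = r^2 * 20 mod 37 = 20^2 * 20 = 30*20 = 8
  bit 2 = 1: r = r^2 * 20 mod 37 = 8^2 * 20 = 27*20 = 22
  bit 3 = 0: r = r^2 mod 37 = 22^2 = 3
  bit 4 = 0: r = r^2 mod 37 = 3^2 = 9
  -> s = B^a = 9

Answer: 7 20 9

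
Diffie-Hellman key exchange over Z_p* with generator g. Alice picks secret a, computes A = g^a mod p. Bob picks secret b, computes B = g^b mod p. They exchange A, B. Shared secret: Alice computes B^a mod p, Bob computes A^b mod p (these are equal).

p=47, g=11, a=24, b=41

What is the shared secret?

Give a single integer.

A = 11^24 mod 47  (bits of 24 = 11000)
  bit 0 = 1: r = r^2 * 11 mod 47 = 1^2 * 11 = 1*11 = 11
  bit 1 = 1: r = r^2 * 11 mod 47 = 11^2 * 11 = 27*11 = 15
  bit 2 = 0: r = r^2 mod 47 = 15^2 = 37
  bit 3 = 0: r = r^2 mod 47 = 37^2 = 6
  bit 4 = 0: r = r^2 mod 47 = 6^2 = 36
  -> A = 36
B = 11^41 mod 47  (bits of 41 = 101001)
  bit 0 = 1: r = r^2 * 11 mod 47 = 1^2 * 11 = 1*11 = 11
  bit 1 = 0: r = r^2 mod 47 = 11^2 = 27
  bit 2 = 1: r = r^2 * 11 mod 47 = 27^2 * 11 = 24*11 = 29
  bit 3 = 0: r = r^2 mod 47 = 29^2 = 42
  bit 4 = 0: r = r^2 mod 47 = 42^2 = 25
  bit 5 = 1: r = r^2 * 11 mod 47 = 25^2 * 11 = 14*11 = 13
  -> B = 13
s = B^a = 13^24 mod 47  (bits of 24 = 11000)
  bit 0 = 1: r = r^2 * 13 mod 47 = 1^2 * 13 = 1*13 = 13
  bit 1 = 1: r = r^2 * 13 mod 47 = 13^2 * 13 = 28*13 = 35
  bit 2 = 0: r = r^2 mod 47 = 35^2 = 3
  bit 3 = 0: r = r^2 mod 47 = 3^2 = 9
  bit 4 = 0: r = r^2 mod 47 = 9^2 = 34
  -> s = B^a = 34

Answer: 34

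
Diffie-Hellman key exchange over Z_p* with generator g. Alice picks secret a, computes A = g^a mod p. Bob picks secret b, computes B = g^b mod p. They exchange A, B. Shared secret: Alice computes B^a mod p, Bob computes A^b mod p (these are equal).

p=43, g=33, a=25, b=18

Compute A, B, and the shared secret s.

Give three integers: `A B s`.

Answer: 19 4 41

Derivation:
A = 33^25 mod 43  (bits of 25 = 11001)
  bit 0 = 1: r = r^2 * 33 mod 43 = 1^2 * 33 = 1*33 = 33
  bit 1 = 1: r = r^2 * 33 mod 43 = 33^2 * 33 = 14*33 = 32
  bit 2 = 0: r = r^2 mod 43 = 32^2 = 35
  bit 3 = 0: r = r^2 mod 43 = 35^2 = 21
  bit 4 = 1: r = r^2 * 33 mod 43 = 21^2 * 33 = 11*33 = 19
  -> A = 19
B = 33^18 mod 43  (bits of 18 = 10010)
  bit 0 = 1: r = r^2 * 33 mod 43 = 1^2 * 33 = 1*33 = 33
  bit 1 = 0: r = r^2 mod 43 = 33^2 = 14
  bit 2 = 0: r = r^2 mod 43 = 14^2 = 24
  bit 3 = 1: r = r^2 * 33 mod 43 = 24^2 * 33 = 17*33 = 2
  bit 4 = 0: r = r^2 mod 43 = 2^2 = 4
  -> B = 4
s = B^a = 4^25 mod 43  (bits of 25 = 11001)
  bit 0 = 1: r = r^2 * 4 mod 43 = 1^2 * 4 = 1*4 = 4
  bit 1 = 1: r = r^2 * 4 mod 43 = 4^2 * 4 = 16*4 = 21
  bit 2 = 0: r = r^2 mod 43 = 21^2 = 11
  bit 3 = 0: r = r^2 mod 43 = 11^2 = 35
  bit 4 = 1: r = r^2 * 4 mod 43 = 35^2 * 4 = 21*4 = 41
  -> s = B^a = 41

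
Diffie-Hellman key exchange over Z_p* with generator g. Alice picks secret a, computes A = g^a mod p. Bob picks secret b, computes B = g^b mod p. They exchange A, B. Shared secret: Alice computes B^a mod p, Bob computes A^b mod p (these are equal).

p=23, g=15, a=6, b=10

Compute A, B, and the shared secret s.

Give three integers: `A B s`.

Answer: 13 3 16

Derivation:
A = 15^6 mod 23  (bits of 6 = 110)
  bit 0 = 1: r = r^2 * 15 mod 23 = 1^2 * 15 = 1*15 = 15
  bit 1 = 1: r = r^2 * 15 mod 23 = 15^2 * 15 = 18*15 = 17
  bit 2 = 0: r = r^2 mod 23 = 17^2 = 13
  -> A = 13
B = 15^10 mod 23  (bits of 10 = 1010)
  bit 0 = 1: r = r^2 * 15 mod 23 = 1^2 * 15 = 1*15 = 15
  bit 1 = 0: r = r^2 mod 23 = 15^2 = 18
  bit 2 = 1: r = r^2 * 15 mod 23 = 18^2 * 15 = 2*15 = 7
  bit 3 = 0: r = r^2 mod 23 = 7^2 = 3
  -> B = 3
s = B^a = 3^6 mod 23  (bits of 6 = 110)
  bit 0 = 1: r = r^2 * 3 mod 23 = 1^2 * 3 = 1*3 = 3
  bit 1 = 1: r = r^2 * 3 mod 23 = 3^2 * 3 = 9*3 = 4
  bit 2 = 0: r = r^2 mod 23 = 4^2 = 16
  -> s = B^a = 16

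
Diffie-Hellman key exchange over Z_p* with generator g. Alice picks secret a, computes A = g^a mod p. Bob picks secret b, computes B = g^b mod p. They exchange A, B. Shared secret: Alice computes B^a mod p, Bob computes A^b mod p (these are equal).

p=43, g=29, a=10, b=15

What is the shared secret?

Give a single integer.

Answer: 35

Derivation:
A = 29^10 mod 43  (bits of 10 = 1010)
  bit 0 = 1: r = r^2 * 29 mod 43 = 1^2 * 29 = 1*29 = 29
  bit 1 = 0: r = r^2 mod 43 = 29^2 = 24
  bit 2 = 1: r = r^2 * 29 mod 43 = 24^2 * 29 = 17*29 = 20
  bit 3 = 0: r = r^2 mod 43 = 20^2 = 13
  -> A = 13
B = 29^15 mod 43  (bits of 15 = 1111)
  bit 0 = 1: r = r^2 * 29 mod 43 = 1^2 * 29 = 1*29 = 29
  bit 1 = 1: r = r^2 * 29 mod 43 = 29^2 * 29 = 24*29 = 8
  bit 2 = 1: r = r^2 * 29 mod 43 = 8^2 * 29 = 21*29 = 7
  bit 3 = 1: r = r^2 * 29 mod 43 = 7^2 * 29 = 6*29 = 2
  -> B = 2
s = B^a = 2^10 mod 43  (bits of 10 = 1010)
  bit 0 = 1: r = r^2 * 2 mod 43 = 1^2 * 2 = 1*2 = 2
  bit 1 = 0: r = r^2 mod 43 = 2^2 = 4
  bit 2 = 1: r = r^2 * 2 mod 43 = 4^2 * 2 = 16*2 = 32
  bit 3 = 0: r = r^2 mod 43 = 32^2 = 35
  -> s = B^a = 35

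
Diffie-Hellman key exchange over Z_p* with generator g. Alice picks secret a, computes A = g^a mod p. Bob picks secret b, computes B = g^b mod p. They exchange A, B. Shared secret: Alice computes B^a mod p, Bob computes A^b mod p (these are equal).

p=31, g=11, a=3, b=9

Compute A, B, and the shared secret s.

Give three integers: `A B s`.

A = 11^3 mod 31  (bits of 3 = 11)
  bit 0 = 1: r = r^2 * 11 mod 31 = 1^2 * 11 = 1*11 = 11
  bit 1 = 1: r = r^2 * 11 mod 31 = 11^2 * 11 = 28*11 = 29
  -> A = 29
B = 11^9 mod 31  (bits of 9 = 1001)
  bit 0 = 1: r = r^2 * 11 mod 31 = 1^2 * 11 = 1*11 = 11
  bit 1 = 0: r = r^2 mod 31 = 11^2 = 28
  bit 2 = 0: r = r^2 mod 31 = 28^2 = 9
  bit 3 = 1: r = r^2 * 11 mod 31 = 9^2 * 11 = 19*11 = 23
  -> B = 23
s = B^a = 23^3 mod 31  (bits of 3 = 11)
  bit 0 = 1: r = r^2 * 23 mod 31 = 1^2 * 23 = 1*23 = 23
  bit 1 = 1: r = r^2 * 23 mod 31 = 23^2 * 23 = 2*23 = 15
  -> s = B^a = 15

Answer: 29 23 15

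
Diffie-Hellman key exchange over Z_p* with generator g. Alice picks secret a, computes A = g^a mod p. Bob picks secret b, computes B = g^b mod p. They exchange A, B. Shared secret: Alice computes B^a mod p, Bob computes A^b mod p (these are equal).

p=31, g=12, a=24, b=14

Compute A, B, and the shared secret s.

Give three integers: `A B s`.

A = 12^24 mod 31  (bits of 24 = 11000)
  bit 0 = 1: r = r^2 * 12 mod 31 = 1^2 * 12 = 1*12 = 12
  bit 1 = 1: r = r^2 * 12 mod 31 = 12^2 * 12 = 20*12 = 23
  bit 2 = 0: r = r^2 mod 31 = 23^2 = 2
  bit 3 = 0: r = r^2 mod 31 = 2^2 = 4
  bit 4 = 0: r = r^2 mod 31 = 4^2 = 16
  -> A = 16
B = 12^14 mod 31  (bits of 14 = 1110)
  bit 0 = 1: r = r^2 * 12 mod 31 = 1^2 * 12 = 1*12 = 12
  bit 1 = 1: r = r^2 * 12 mod 31 = 12^2 * 12 = 20*12 = 23
  bit 2 = 1: r = r^2 * 12 mod 31 = 23^2 * 12 = 2*12 = 24
  bit 3 = 0: r = r^2 mod 31 = 24^2 = 18
  -> B = 18
s = B^a = 18^24 mod 31  (bits of 24 = 11000)
  bit 0 = 1: r = r^2 * 18 mod 31 = 1^2 * 18 = 1*18 = 18
  bit 1 = 1: r = r^2 * 18 mod 31 = 18^2 * 18 = 14*18 = 4
  bit 2 = 0: r = r^2 mod 31 = 4^2 = 16
  bit 3 = 0: r = r^2 mod 31 = 16^2 = 8
  bit 4 = 0: r = r^2 mod 31 = 8^2 = 2
  -> s = B^a = 2

Answer: 16 18 2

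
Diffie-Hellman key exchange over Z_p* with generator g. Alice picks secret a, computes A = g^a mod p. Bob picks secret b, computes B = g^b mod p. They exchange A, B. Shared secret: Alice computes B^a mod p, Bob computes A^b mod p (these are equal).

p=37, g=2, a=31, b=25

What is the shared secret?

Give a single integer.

A = 2^31 mod 37  (bits of 31 = 11111)
  bit 0 = 1: r = r^2 * 2 mod 37 = 1^2 * 2 = 1*2 = 2
  bit 1 = 1: r = r^2 * 2 mod 37 = 2^2 * 2 = 4*2 = 8
  bit 2 = 1: r = r^2 * 2 mod 37 = 8^2 * 2 = 27*2 = 17
  bit 3 = 1: r = r^2 * 2 mod 37 = 17^2 * 2 = 30*2 = 23
  bit 4 = 1: r = r^2 * 2 mod 37 = 23^2 * 2 = 11*2 = 22
  -> A = 22
B = 2^25 mod 37  (bits of 25 = 11001)
  bit 0 = 1: r = r^2 * 2 mod 37 = 1^2 * 2 = 1*2 = 2
  bit 1 = 1: r = r^2 * 2 mod 37 = 2^2 * 2 = 4*2 = 8
  bit 2 = 0: r = r^2 mod 37 = 8^2 = 27
  bit 3 = 0: r = r^2 mod 37 = 27^2 = 26
  bit 4 = 1: r = r^2 * 2 mod 37 = 26^2 * 2 = 10*2 = 20
  -> B = 20
s = B^a = 20^31 mod 37  (bits of 31 = 11111)
  bit 0 = 1: r = r^2 * 20 mod 37 = 1^2 * 20 = 1*20 = 20
  bit 1 = 1: r = r^2 * 20 mod 37 = 20^2 * 20 = 30*20 = 8
  bit 2 = 1: r = r^2 * 20 mod 37 = 8^2 * 20 = 27*20 = 22
  bit 3 = 1: r = r^2 * 20 mod 37 = 22^2 * 20 = 3*20 = 23
  bit 4 = 1: r = r^2 * 20 mod 37 = 23^2 * 20 = 11*20 = 35
  -> s = B^a = 35

Answer: 35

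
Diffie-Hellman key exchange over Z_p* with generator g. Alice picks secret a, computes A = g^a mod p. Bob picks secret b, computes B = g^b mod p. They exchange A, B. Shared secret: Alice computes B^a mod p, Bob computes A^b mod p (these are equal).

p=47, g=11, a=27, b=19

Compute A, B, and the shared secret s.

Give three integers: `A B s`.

A = 11^27 mod 47  (bits of 27 = 11011)
  bit 0 = 1: r = r^2 * 11 mod 47 = 1^2 * 11 = 1*11 = 11
  bit 1 = 1: r = r^2 * 11 mod 47 = 11^2 * 11 = 27*11 = 15
  bit 2 = 0: r = r^2 mod 47 = 15^2 = 37
  bit 3 = 1: r = r^2 * 11 mod 47 = 37^2 * 11 = 6*11 = 19
  bit 4 = 1: r = r^2 * 11 mod 47 = 19^2 * 11 = 32*11 = 23
  -> A = 23
B = 11^19 mod 47  (bits of 19 = 10011)
  bit 0 = 1: r = r^2 * 11 mod 47 = 1^2 * 11 = 1*11 = 11
  bit 1 = 0: r = r^2 mod 47 = 11^2 = 27
  bit 2 = 0: r = r^2 mod 47 = 27^2 = 24
  bit 3 = 1: r = r^2 * 11 mod 47 = 24^2 * 11 = 12*11 = 38
  bit 4 = 1: r = r^2 * 11 mod 47 = 38^2 * 11 = 34*11 = 45
  -> B = 45
s = B^a = 45^27 mod 47  (bits of 27 = 11011)
  bit 0 = 1: r = r^2 * 45 mod 47 = 1^2 * 45 = 1*45 = 45
  bit 1 = 1: r = r^2 * 45 mod 47 = 45^2 * 45 = 4*45 = 39
  bit 2 = 0: r = r^2 mod 47 = 39^2 = 17
  bit 3 = 1: r = r^2 * 45 mod 47 = 17^2 * 45 = 7*45 = 33
  bit 4 = 1: r = r^2 * 45 mod 47 = 33^2 * 45 = 8*45 = 31
  -> s = B^a = 31

Answer: 23 45 31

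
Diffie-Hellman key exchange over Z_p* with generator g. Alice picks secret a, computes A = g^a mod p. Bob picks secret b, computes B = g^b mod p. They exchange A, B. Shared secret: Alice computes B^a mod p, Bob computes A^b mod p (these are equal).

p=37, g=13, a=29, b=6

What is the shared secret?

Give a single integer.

Answer: 27

Derivation:
A = 13^29 mod 37  (bits of 29 = 11101)
  bit 0 = 1: r = r^2 * 13 mod 37 = 1^2 * 13 = 1*13 = 13
  bit 1 = 1: r = r^2 * 13 mod 37 = 13^2 * 13 = 21*13 = 14
  bit 2 = 1: r = r^2 * 13 mod 37 = 14^2 * 13 = 11*13 = 32
  bit 3 = 0: r = r^2 mod 37 = 32^2 = 25
  bit 4 = 1: r = r^2 * 13 mod 37 = 25^2 * 13 = 33*13 = 22
  -> A = 22
B = 13^6 mod 37  (bits of 6 = 110)
  bit 0 = 1: r = r^2 * 13 mod 37 = 1^2 * 13 = 1*13 = 13
  bit 1 = 1: r = r^2 * 13 mod 37 = 13^2 * 13 = 21*13 = 14
  bit 2 = 0: r = r^2 mod 37 = 14^2 = 11
  -> B = 11
s = B^a = 11^29 mod 37  (bits of 29 = 11101)
  bit 0 = 1: r = r^2 * 11 mod 37 = 1^2 * 11 = 1*11 = 11
  bit 1 = 1: r = r^2 * 11 mod 37 = 11^2 * 11 = 10*11 = 36
  bit 2 = 1: r = r^2 * 11 mod 37 = 36^2 * 11 = 1*11 = 11
  bit 3 = 0: r = r^2 mod 37 = 11^2 = 10
  bit 4 = 1: r = r^2 * 11 mod 37 = 10^2 * 11 = 26*11 = 27
  -> s = B^a = 27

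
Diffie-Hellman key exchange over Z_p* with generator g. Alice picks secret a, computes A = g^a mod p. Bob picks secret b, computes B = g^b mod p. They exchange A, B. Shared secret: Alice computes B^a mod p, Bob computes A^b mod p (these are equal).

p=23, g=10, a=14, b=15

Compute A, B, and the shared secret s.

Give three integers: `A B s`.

Answer: 12 5 13

Derivation:
A = 10^14 mod 23  (bits of 14 = 1110)
  bit 0 = 1: r = r^2 * 10 mod 23 = 1^2 * 10 = 1*10 = 10
  bit 1 = 1: r = r^2 * 10 mod 23 = 10^2 * 10 = 8*10 = 11
  bit 2 = 1: r = r^2 * 10 mod 23 = 11^2 * 10 = 6*10 = 14
  bit 3 = 0: r = r^2 mod 23 = 14^2 = 12
  -> A = 12
B = 10^15 mod 23  (bits of 15 = 1111)
  bit 0 = 1: r = r^2 * 10 mod 23 = 1^2 * 10 = 1*10 = 10
  bit 1 = 1: r = r^2 * 10 mod 23 = 10^2 * 10 = 8*10 = 11
  bit 2 = 1: r = r^2 * 10 mod 23 = 11^2 * 10 = 6*10 = 14
  bit 3 = 1: r = r^2 * 10 mod 23 = 14^2 * 10 = 12*10 = 5
  -> B = 5
s = B^a = 5^14 mod 23  (bits of 14 = 1110)
  bit 0 = 1: r = r^2 * 5 mod 23 = 1^2 * 5 = 1*5 = 5
  bit 1 = 1: r = r^2 * 5 mod 23 = 5^2 * 5 = 2*5 = 10
  bit 2 = 1: r = r^2 * 5 mod 23 = 10^2 * 5 = 8*5 = 17
  bit 3 = 0: r = r^2 mod 23 = 17^2 = 13
  -> s = B^a = 13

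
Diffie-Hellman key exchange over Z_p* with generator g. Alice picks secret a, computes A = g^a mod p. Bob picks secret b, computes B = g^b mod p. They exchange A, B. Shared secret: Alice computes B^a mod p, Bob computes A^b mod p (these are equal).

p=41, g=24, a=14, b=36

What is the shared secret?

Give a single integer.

A = 24^14 mod 41  (bits of 14 = 1110)
  bit 0 = 1: r = r^2 * 24 mod 41 = 1^2 * 24 = 1*24 = 24
  bit 1 = 1: r = r^2 * 24 mod 41 = 24^2 * 24 = 2*24 = 7
  bit 2 = 1: r = r^2 * 24 mod 41 = 7^2 * 24 = 8*24 = 28
  bit 3 = 0: r = r^2 mod 41 = 28^2 = 5
  -> A = 5
B = 24^36 mod 41  (bits of 36 = 100100)
  bit 0 = 1: r = r^2 * 24 mod 41 = 1^2 * 24 = 1*24 = 24
  bit 1 = 0: r = r^2 mod 41 = 24^2 = 2
  bit 2 = 0: r = r^2 mod 41 = 2^2 = 4
  bit 3 = 1: r = r^2 * 24 mod 41 = 4^2 * 24 = 16*24 = 15
  bit 4 = 0: r = r^2 mod 41 = 15^2 = 20
  bit 5 = 0: r = r^2 mod 41 = 20^2 = 31
  -> B = 31
s = B^a = 31^14 mod 41  (bits of 14 = 1110)
  bit 0 = 1: r = r^2 * 31 mod 41 = 1^2 * 31 = 1*31 = 31
  bit 1 = 1: r = r^2 * 31 mod 41 = 31^2 * 31 = 18*31 = 25
  bit 2 = 1: r = r^2 * 31 mod 41 = 25^2 * 31 = 10*31 = 23
  bit 3 = 0: r = r^2 mod 41 = 23^2 = 37
  -> s = B^a = 37

Answer: 37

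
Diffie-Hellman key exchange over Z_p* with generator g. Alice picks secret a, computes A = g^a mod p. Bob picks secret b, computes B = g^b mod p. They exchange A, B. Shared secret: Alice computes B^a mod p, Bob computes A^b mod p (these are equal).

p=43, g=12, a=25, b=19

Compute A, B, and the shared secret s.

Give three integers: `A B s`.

Answer: 33 20 3

Derivation:
A = 12^25 mod 43  (bits of 25 = 11001)
  bit 0 = 1: r = r^2 * 12 mod 43 = 1^2 * 12 = 1*12 = 12
  bit 1 = 1: r = r^2 * 12 mod 43 = 12^2 * 12 = 15*12 = 8
  bit 2 = 0: r = r^2 mod 43 = 8^2 = 21
  bit 3 = 0: r = r^2 mod 43 = 21^2 = 11
  bit 4 = 1: r = r^2 * 12 mod 43 = 11^2 * 12 = 35*12 = 33
  -> A = 33
B = 12^19 mod 43  (bits of 19 = 10011)
  bit 0 = 1: r = r^2 * 12 mod 43 = 1^2 * 12 = 1*12 = 12
  bit 1 = 0: r = r^2 mod 43 = 12^2 = 15
  bit 2 = 0: r = r^2 mod 43 = 15^2 = 10
  bit 3 = 1: r = r^2 * 12 mod 43 = 10^2 * 12 = 14*12 = 39
  bit 4 = 1: r = r^2 * 12 mod 43 = 39^2 * 12 = 16*12 = 20
  -> B = 20
s = B^a = 20^25 mod 43  (bits of 25 = 11001)
  bit 0 = 1: r = r^2 * 20 mod 43 = 1^2 * 20 = 1*20 = 20
  bit 1 = 1: r = r^2 * 20 mod 43 = 20^2 * 20 = 13*20 = 2
  bit 2 = 0: r = r^2 mod 43 = 2^2 = 4
  bit 3 = 0: r = r^2 mod 43 = 4^2 = 16
  bit 4 = 1: r = r^2 * 20 mod 43 = 16^2 * 20 = 41*20 = 3
  -> s = B^a = 3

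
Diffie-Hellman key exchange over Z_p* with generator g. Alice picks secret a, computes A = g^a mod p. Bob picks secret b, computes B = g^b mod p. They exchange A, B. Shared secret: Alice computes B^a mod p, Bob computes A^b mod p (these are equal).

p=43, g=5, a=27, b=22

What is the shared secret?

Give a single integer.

Answer: 16

Derivation:
A = 5^27 mod 43  (bits of 27 = 11011)
  bit 0 = 1: r = r^2 * 5 mod 43 = 1^2 * 5 = 1*5 = 5
  bit 1 = 1: r = r^2 * 5 mod 43 = 5^2 * 5 = 25*5 = 39
  bit 2 = 0: r = r^2 mod 43 = 39^2 = 16
  bit 3 = 1: r = r^2 * 5 mod 43 = 16^2 * 5 = 41*5 = 33
  bit 4 = 1: r = r^2 * 5 mod 43 = 33^2 * 5 = 14*5 = 27
  -> A = 27
B = 5^22 mod 43  (bits of 22 = 10110)
  bit 0 = 1: r = r^2 * 5 mod 43 = 1^2 * 5 = 1*5 = 5
  bit 1 = 0: r = r^2 mod 43 = 5^2 = 25
  bit 2 = 1: r = r^2 * 5 mod 43 = 25^2 * 5 = 23*5 = 29
  bit 3 = 1: r = r^2 * 5 mod 43 = 29^2 * 5 = 24*5 = 34
  bit 4 = 0: r = r^2 mod 43 = 34^2 = 38
  -> B = 38
s = B^a = 38^27 mod 43  (bits of 27 = 11011)
  bit 0 = 1: r = r^2 * 38 mod 43 = 1^2 * 38 = 1*38 = 38
  bit 1 = 1: r = r^2 * 38 mod 43 = 38^2 * 38 = 25*38 = 4
  bit 2 = 0: r = r^2 mod 43 = 4^2 = 16
  bit 3 = 1: r = r^2 * 38 mod 43 = 16^2 * 38 = 41*38 = 10
  bit 4 = 1: r = r^2 * 38 mod 43 = 10^2 * 38 = 14*38 = 16
  -> s = B^a = 16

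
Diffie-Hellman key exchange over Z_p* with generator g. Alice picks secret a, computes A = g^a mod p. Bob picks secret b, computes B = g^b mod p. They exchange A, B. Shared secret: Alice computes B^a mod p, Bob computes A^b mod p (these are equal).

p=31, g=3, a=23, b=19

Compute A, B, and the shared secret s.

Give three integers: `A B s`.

Answer: 11 12 22

Derivation:
A = 3^23 mod 31  (bits of 23 = 10111)
  bit 0 = 1: r = r^2 * 3 mod 31 = 1^2 * 3 = 1*3 = 3
  bit 1 = 0: r = r^2 mod 31 = 3^2 = 9
  bit 2 = 1: r = r^2 * 3 mod 31 = 9^2 * 3 = 19*3 = 26
  bit 3 = 1: r = r^2 * 3 mod 31 = 26^2 * 3 = 25*3 = 13
  bit 4 = 1: r = r^2 * 3 mod 31 = 13^2 * 3 = 14*3 = 11
  -> A = 11
B = 3^19 mod 31  (bits of 19 = 10011)
  bit 0 = 1: r = r^2 * 3 mod 31 = 1^2 * 3 = 1*3 = 3
  bit 1 = 0: r = r^2 mod 31 = 3^2 = 9
  bit 2 = 0: r = r^2 mod 31 = 9^2 = 19
  bit 3 = 1: r = r^2 * 3 mod 31 = 19^2 * 3 = 20*3 = 29
  bit 4 = 1: r = r^2 * 3 mod 31 = 29^2 * 3 = 4*3 = 12
  -> B = 12
s = B^a = 12^23 mod 31  (bits of 23 = 10111)
  bit 0 = 1: r = r^2 * 12 mod 31 = 1^2 * 12 = 1*12 = 12
  bit 1 = 0: r = r^2 mod 31 = 12^2 = 20
  bit 2 = 1: r = r^2 * 12 mod 31 = 20^2 * 12 = 28*12 = 26
  bit 3 = 1: r = r^2 * 12 mod 31 = 26^2 * 12 = 25*12 = 21
  bit 4 = 1: r = r^2 * 12 mod 31 = 21^2 * 12 = 7*12 = 22
  -> s = B^a = 22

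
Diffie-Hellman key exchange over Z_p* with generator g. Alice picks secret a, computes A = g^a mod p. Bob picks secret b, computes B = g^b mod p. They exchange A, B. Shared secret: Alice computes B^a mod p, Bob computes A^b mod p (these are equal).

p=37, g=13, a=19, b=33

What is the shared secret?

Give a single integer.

A = 13^19 mod 37  (bits of 19 = 10011)
  bit 0 = 1: r = r^2 * 13 mod 37 = 1^2 * 13 = 1*13 = 13
  bit 1 = 0: r = r^2 mod 37 = 13^2 = 21
  bit 2 = 0: r = r^2 mod 37 = 21^2 = 34
  bit 3 = 1: r = r^2 * 13 mod 37 = 34^2 * 13 = 9*13 = 6
  bit 4 = 1: r = r^2 * 13 mod 37 = 6^2 * 13 = 36*13 = 24
  -> A = 24
B = 13^33 mod 37  (bits of 33 = 100001)
  bit 0 = 1: r = r^2 * 13 mod 37 = 1^2 * 13 = 1*13 = 13
  bit 1 = 0: r = r^2 mod 37 = 13^2 = 21
  bit 2 = 0: r = r^2 mod 37 = 21^2 = 34
  bit 3 = 0: r = r^2 mod 37 = 34^2 = 9
  bit 4 = 0: r = r^2 mod 37 = 9^2 = 7
  bit 5 = 1: r = r^2 * 13 mod 37 = 7^2 * 13 = 12*13 = 8
  -> B = 8
s = B^a = 8^19 mod 37  (bits of 19 = 10011)
  bit 0 = 1: r = r^2 * 8 mod 37 = 1^2 * 8 = 1*8 = 8
  bit 1 = 0: r = r^2 mod 37 = 8^2 = 27
  bit 2 = 0: r = r^2 mod 37 = 27^2 = 26
  bit 3 = 1: r = r^2 * 8 mod 37 = 26^2 * 8 = 10*8 = 6
  bit 4 = 1: r = r^2 * 8 mod 37 = 6^2 * 8 = 36*8 = 29
  -> s = B^a = 29

Answer: 29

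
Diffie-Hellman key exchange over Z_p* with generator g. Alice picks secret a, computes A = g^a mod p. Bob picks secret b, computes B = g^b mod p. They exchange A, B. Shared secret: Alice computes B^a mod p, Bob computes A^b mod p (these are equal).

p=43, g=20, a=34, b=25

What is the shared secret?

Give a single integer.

A = 20^34 mod 43  (bits of 34 = 100010)
  bit 0 = 1: r = r^2 * 20 mod 43 = 1^2 * 20 = 1*20 = 20
  bit 1 = 0: r = r^2 mod 43 = 20^2 = 13
  bit 2 = 0: r = r^2 mod 43 = 13^2 = 40
  bit 3 = 0: r = r^2 mod 43 = 40^2 = 9
  bit 4 = 1: r = r^2 * 20 mod 43 = 9^2 * 20 = 38*20 = 29
  bit 5 = 0: r = r^2 mod 43 = 29^2 = 24
  -> A = 24
B = 20^25 mod 43  (bits of 25 = 11001)
  bit 0 = 1: r = r^2 * 20 mod 43 = 1^2 * 20 = 1*20 = 20
  bit 1 = 1: r = r^2 * 20 mod 43 = 20^2 * 20 = 13*20 = 2
  bit 2 = 0: r = r^2 mod 43 = 2^2 = 4
  bit 3 = 0: r = r^2 mod 43 = 4^2 = 16
  bit 4 = 1: r = r^2 * 20 mod 43 = 16^2 * 20 = 41*20 = 3
  -> B = 3
s = B^a = 3^34 mod 43  (bits of 34 = 100010)
  bit 0 = 1: r = r^2 * 3 mod 43 = 1^2 * 3 = 1*3 = 3
  bit 1 = 0: r = r^2 mod 43 = 3^2 = 9
  bit 2 = 0: r = r^2 mod 43 = 9^2 = 38
  bit 3 = 0: r = r^2 mod 43 = 38^2 = 25
  bit 4 = 1: r = r^2 * 3 mod 43 = 25^2 * 3 = 23*3 = 26
  bit 5 = 0: r = r^2 mod 43 = 26^2 = 31
  -> s = B^a = 31

Answer: 31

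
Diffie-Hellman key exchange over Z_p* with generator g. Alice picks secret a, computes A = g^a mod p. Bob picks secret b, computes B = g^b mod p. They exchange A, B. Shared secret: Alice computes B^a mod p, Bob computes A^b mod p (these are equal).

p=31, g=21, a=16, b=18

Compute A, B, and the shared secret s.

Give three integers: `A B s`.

A = 21^16 mod 31  (bits of 16 = 10000)
  bit 0 = 1: r = r^2 * 21 mod 31 = 1^2 * 21 = 1*21 = 21
  bit 1 = 0: r = r^2 mod 31 = 21^2 = 7
  bit 2 = 0: r = r^2 mod 31 = 7^2 = 18
  bit 3 = 0: r = r^2 mod 31 = 18^2 = 14
  bit 4 = 0: r = r^2 mod 31 = 14^2 = 10
  -> A = 10
B = 21^18 mod 31  (bits of 18 = 10010)
  bit 0 = 1: r = r^2 * 21 mod 31 = 1^2 * 21 = 1*21 = 21
  bit 1 = 0: r = r^2 mod 31 = 21^2 = 7
  bit 2 = 0: r = r^2 mod 31 = 7^2 = 18
  bit 3 = 1: r = r^2 * 21 mod 31 = 18^2 * 21 = 14*21 = 15
  bit 4 = 0: r = r^2 mod 31 = 15^2 = 8
  -> B = 8
s = B^a = 8^16 mod 31  (bits of 16 = 10000)
  bit 0 = 1: r = r^2 * 8 mod 31 = 1^2 * 8 = 1*8 = 8
  bit 1 = 0: r = r^2 mod 31 = 8^2 = 2
  bit 2 = 0: r = r^2 mod 31 = 2^2 = 4
  bit 3 = 0: r = r^2 mod 31 = 4^2 = 16
  bit 4 = 0: r = r^2 mod 31 = 16^2 = 8
  -> s = B^a = 8

Answer: 10 8 8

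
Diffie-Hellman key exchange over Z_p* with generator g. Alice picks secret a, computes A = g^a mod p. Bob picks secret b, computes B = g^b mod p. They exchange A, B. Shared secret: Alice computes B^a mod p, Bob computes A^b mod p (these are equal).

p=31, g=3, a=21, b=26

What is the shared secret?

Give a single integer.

Answer: 16

Derivation:
A = 3^21 mod 31  (bits of 21 = 10101)
  bit 0 = 1: r = r^2 * 3 mod 31 = 1^2 * 3 = 1*3 = 3
  bit 1 = 0: r = r^2 mod 31 = 3^2 = 9
  bit 2 = 1: r = r^2 * 3 mod 31 = 9^2 * 3 = 19*3 = 26
  bit 3 = 0: r = r^2 mod 31 = 26^2 = 25
  bit 4 = 1: r = r^2 * 3 mod 31 = 25^2 * 3 = 5*3 = 15
  -> A = 15
B = 3^26 mod 31  (bits of 26 = 11010)
  bit 0 = 1: r = r^2 * 3 mod 31 = 1^2 * 3 = 1*3 = 3
  bit 1 = 1: r = r^2 * 3 mod 31 = 3^2 * 3 = 9*3 = 27
  bit 2 = 0: r = r^2 mod 31 = 27^2 = 16
  bit 3 = 1: r = r^2 * 3 mod 31 = 16^2 * 3 = 8*3 = 24
  bit 4 = 0: r = r^2 mod 31 = 24^2 = 18
  -> B = 18
s = B^a = 18^21 mod 31  (bits of 21 = 10101)
  bit 0 = 1: r = r^2 * 18 mod 31 = 1^2 * 18 = 1*18 = 18
  bit 1 = 0: r = r^2 mod 31 = 18^2 = 14
  bit 2 = 1: r = r^2 * 18 mod 31 = 14^2 * 18 = 10*18 = 25
  bit 3 = 0: r = r^2 mod 31 = 25^2 = 5
  bit 4 = 1: r = r^2 * 18 mod 31 = 5^2 * 18 = 25*18 = 16
  -> s = B^a = 16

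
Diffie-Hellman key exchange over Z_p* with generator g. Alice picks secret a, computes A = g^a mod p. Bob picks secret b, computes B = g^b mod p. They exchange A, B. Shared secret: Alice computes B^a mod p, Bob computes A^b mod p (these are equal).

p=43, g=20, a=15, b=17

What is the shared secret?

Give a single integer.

A = 20^15 mod 43  (bits of 15 = 1111)
  bit 0 = 1: r = r^2 * 20 mod 43 = 1^2 * 20 = 1*20 = 20
  bit 1 = 1: r = r^2 * 20 mod 43 = 20^2 * 20 = 13*20 = 2
  bit 2 = 1: r = r^2 * 20 mod 43 = 2^2 * 20 = 4*20 = 37
  bit 3 = 1: r = r^2 * 20 mod 43 = 37^2 * 20 = 36*20 = 32
  -> A = 32
B = 20^17 mod 43  (bits of 17 = 10001)
  bit 0 = 1: r = r^2 * 20 mod 43 = 1^2 * 20 = 1*20 = 20
  bit 1 = 0: r = r^2 mod 43 = 20^2 = 13
  bit 2 = 0: r = r^2 mod 43 = 13^2 = 40
  bit 3 = 0: r = r^2 mod 43 = 40^2 = 9
  bit 4 = 1: r = r^2 * 20 mod 43 = 9^2 * 20 = 38*20 = 29
  -> B = 29
s = B^a = 29^15 mod 43  (bits of 15 = 1111)
  bit 0 = 1: r = r^2 * 29 mod 43 = 1^2 * 29 = 1*29 = 29
  bit 1 = 1: r = r^2 * 29 mod 43 = 29^2 * 29 = 24*29 = 8
  bit 2 = 1: r = r^2 * 29 mod 43 = 8^2 * 29 = 21*29 = 7
  bit 3 = 1: r = r^2 * 29 mod 43 = 7^2 * 29 = 6*29 = 2
  -> s = B^a = 2

Answer: 2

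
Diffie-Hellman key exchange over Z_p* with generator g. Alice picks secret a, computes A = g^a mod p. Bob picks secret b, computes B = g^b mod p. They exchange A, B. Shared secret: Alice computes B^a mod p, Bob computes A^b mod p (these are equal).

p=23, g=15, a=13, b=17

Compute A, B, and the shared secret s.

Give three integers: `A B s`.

Answer: 5 10 15

Derivation:
A = 15^13 mod 23  (bits of 13 = 1101)
  bit 0 = 1: r = r^2 * 15 mod 23 = 1^2 * 15 = 1*15 = 15
  bit 1 = 1: r = r^2 * 15 mod 23 = 15^2 * 15 = 18*15 = 17
  bit 2 = 0: r = r^2 mod 23 = 17^2 = 13
  bit 3 = 1: r = r^2 * 15 mod 23 = 13^2 * 15 = 8*15 = 5
  -> A = 5
B = 15^17 mod 23  (bits of 17 = 10001)
  bit 0 = 1: r = r^2 * 15 mod 23 = 1^2 * 15 = 1*15 = 15
  bit 1 = 0: r = r^2 mod 23 = 15^2 = 18
  bit 2 = 0: r = r^2 mod 23 = 18^2 = 2
  bit 3 = 0: r = r^2 mod 23 = 2^2 = 4
  bit 4 = 1: r = r^2 * 15 mod 23 = 4^2 * 15 = 16*15 = 10
  -> B = 10
s = B^a = 10^13 mod 23  (bits of 13 = 1101)
  bit 0 = 1: r = r^2 * 10 mod 23 = 1^2 * 10 = 1*10 = 10
  bit 1 = 1: r = r^2 * 10 mod 23 = 10^2 * 10 = 8*10 = 11
  bit 2 = 0: r = r^2 mod 23 = 11^2 = 6
  bit 3 = 1: r = r^2 * 10 mod 23 = 6^2 * 10 = 13*10 = 15
  -> s = B^a = 15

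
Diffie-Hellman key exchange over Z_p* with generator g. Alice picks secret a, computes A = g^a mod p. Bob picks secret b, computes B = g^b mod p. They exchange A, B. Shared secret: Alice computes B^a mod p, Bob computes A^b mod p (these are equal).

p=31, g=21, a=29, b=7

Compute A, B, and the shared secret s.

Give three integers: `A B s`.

A = 21^29 mod 31  (bits of 29 = 11101)
  bit 0 = 1: r = r^2 * 21 mod 31 = 1^2 * 21 = 1*21 = 21
  bit 1 = 1: r = r^2 * 21 mod 31 = 21^2 * 21 = 7*21 = 23
  bit 2 = 1: r = r^2 * 21 mod 31 = 23^2 * 21 = 2*21 = 11
  bit 3 = 0: r = r^2 mod 31 = 11^2 = 28
  bit 4 = 1: r = r^2 * 21 mod 31 = 28^2 * 21 = 9*21 = 3
  -> A = 3
B = 21^7 mod 31  (bits of 7 = 111)
  bit 0 = 1: r = r^2 * 21 mod 31 = 1^2 * 21 = 1*21 = 21
  bit 1 = 1: r = r^2 * 21 mod 31 = 21^2 * 21 = 7*21 = 23
  bit 2 = 1: r = r^2 * 21 mod 31 = 23^2 * 21 = 2*21 = 11
  -> B = 11
s = B^a = 11^29 mod 31  (bits of 29 = 11101)
  bit 0 = 1: r = r^2 * 11 mod 31 = 1^2 * 11 = 1*11 = 11
  bit 1 = 1: r = r^2 * 11 mod 31 = 11^2 * 11 = 28*11 = 29
  bit 2 = 1: r = r^2 * 11 mod 31 = 29^2 * 11 = 4*11 = 13
  bit 3 = 0: r = r^2 mod 31 = 13^2 = 14
  bit 4 = 1: r = r^2 * 11 mod 31 = 14^2 * 11 = 10*11 = 17
  -> s = B^a = 17

Answer: 3 11 17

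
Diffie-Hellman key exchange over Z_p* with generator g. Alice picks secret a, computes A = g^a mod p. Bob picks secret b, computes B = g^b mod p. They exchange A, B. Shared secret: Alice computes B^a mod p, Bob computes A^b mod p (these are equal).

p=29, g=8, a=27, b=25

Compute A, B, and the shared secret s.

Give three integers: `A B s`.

Answer: 11 26 19

Derivation:
A = 8^27 mod 29  (bits of 27 = 11011)
  bit 0 = 1: r = r^2 * 8 mod 29 = 1^2 * 8 = 1*8 = 8
  bit 1 = 1: r = r^2 * 8 mod 29 = 8^2 * 8 = 6*8 = 19
  bit 2 = 0: r = r^2 mod 29 = 19^2 = 13
  bit 3 = 1: r = r^2 * 8 mod 29 = 13^2 * 8 = 24*8 = 18
  bit 4 = 1: r = r^2 * 8 mod 29 = 18^2 * 8 = 5*8 = 11
  -> A = 11
B = 8^25 mod 29  (bits of 25 = 11001)
  bit 0 = 1: r = r^2 * 8 mod 29 = 1^2 * 8 = 1*8 = 8
  bit 1 = 1: r = r^2 * 8 mod 29 = 8^2 * 8 = 6*8 = 19
  bit 2 = 0: r = r^2 mod 29 = 19^2 = 13
  bit 3 = 0: r = r^2 mod 29 = 13^2 = 24
  bit 4 = 1: r = r^2 * 8 mod 29 = 24^2 * 8 = 25*8 = 26
  -> B = 26
s = B^a = 26^27 mod 29  (bits of 27 = 11011)
  bit 0 = 1: r = r^2 * 26 mod 29 = 1^2 * 26 = 1*26 = 26
  bit 1 = 1: r = r^2 * 26 mod 29 = 26^2 * 26 = 9*26 = 2
  bit 2 = 0: r = r^2 mod 29 = 2^2 = 4
  bit 3 = 1: r = r^2 * 26 mod 29 = 4^2 * 26 = 16*26 = 10
  bit 4 = 1: r = r^2 * 26 mod 29 = 10^2 * 26 = 13*26 = 19
  -> s = B^a = 19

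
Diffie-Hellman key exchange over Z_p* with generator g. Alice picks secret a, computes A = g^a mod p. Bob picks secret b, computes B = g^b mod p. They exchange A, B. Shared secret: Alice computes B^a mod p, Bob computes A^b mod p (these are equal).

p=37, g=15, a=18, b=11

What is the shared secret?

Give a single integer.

Answer: 36

Derivation:
A = 15^18 mod 37  (bits of 18 = 10010)
  bit 0 = 1: r = r^2 * 15 mod 37 = 1^2 * 15 = 1*15 = 15
  bit 1 = 0: r = r^2 mod 37 = 15^2 = 3
  bit 2 = 0: r = r^2 mod 37 = 3^2 = 9
  bit 3 = 1: r = r^2 * 15 mod 37 = 9^2 * 15 = 7*15 = 31
  bit 4 = 0: r = r^2 mod 37 = 31^2 = 36
  -> A = 36
B = 15^11 mod 37  (bits of 11 = 1011)
  bit 0 = 1: r = r^2 * 15 mod 37 = 1^2 * 15 = 1*15 = 15
  bit 1 = 0: r = r^2 mod 37 = 15^2 = 3
  bit 2 = 1: r = r^2 * 15 mod 37 = 3^2 * 15 = 9*15 = 24
  bit 3 = 1: r = r^2 * 15 mod 37 = 24^2 * 15 = 21*15 = 19
  -> B = 19
s = B^a = 19^18 mod 37  (bits of 18 = 10010)
  bit 0 = 1: r = r^2 * 19 mod 37 = 1^2 * 19 = 1*19 = 19
  bit 1 = 0: r = r^2 mod 37 = 19^2 = 28
  bit 2 = 0: r = r^2 mod 37 = 28^2 = 7
  bit 3 = 1: r = r^2 * 19 mod 37 = 7^2 * 19 = 12*19 = 6
  bit 4 = 0: r = r^2 mod 37 = 6^2 = 36
  -> s = B^a = 36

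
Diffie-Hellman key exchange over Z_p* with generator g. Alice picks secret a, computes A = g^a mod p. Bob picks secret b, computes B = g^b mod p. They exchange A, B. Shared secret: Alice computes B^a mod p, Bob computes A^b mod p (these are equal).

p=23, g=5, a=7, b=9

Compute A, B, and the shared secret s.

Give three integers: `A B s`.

Answer: 17 11 7

Derivation:
A = 5^7 mod 23  (bits of 7 = 111)
  bit 0 = 1: r = r^2 * 5 mod 23 = 1^2 * 5 = 1*5 = 5
  bit 1 = 1: r = r^2 * 5 mod 23 = 5^2 * 5 = 2*5 = 10
  bit 2 = 1: r = r^2 * 5 mod 23 = 10^2 * 5 = 8*5 = 17
  -> A = 17
B = 5^9 mod 23  (bits of 9 = 1001)
  bit 0 = 1: r = r^2 * 5 mod 23 = 1^2 * 5 = 1*5 = 5
  bit 1 = 0: r = r^2 mod 23 = 5^2 = 2
  bit 2 = 0: r = r^2 mod 23 = 2^2 = 4
  bit 3 = 1: r = r^2 * 5 mod 23 = 4^2 * 5 = 16*5 = 11
  -> B = 11
s = B^a = 11^7 mod 23  (bits of 7 = 111)
  bit 0 = 1: r = r^2 * 11 mod 23 = 1^2 * 11 = 1*11 = 11
  bit 1 = 1: r = r^2 * 11 mod 23 = 11^2 * 11 = 6*11 = 20
  bit 2 = 1: r = r^2 * 11 mod 23 = 20^2 * 11 = 9*11 = 7
  -> s = B^a = 7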